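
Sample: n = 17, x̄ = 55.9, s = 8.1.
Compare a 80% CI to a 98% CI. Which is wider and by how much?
98% CI is wider by 4.90

df = 16
80% CI: t* = 1.337, (53.27, 58.53), width = 2 · t* · s/√n = 5.25
98% CI: t* = 2.583, (50.83, 60.97), width = 2 · t* · s/√n = 10.15

The 98% CI is wider by 10.15 - 5.25 = 4.90.
Higher confidence requires a wider interval.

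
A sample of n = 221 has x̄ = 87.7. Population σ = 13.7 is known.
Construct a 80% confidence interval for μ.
(86.52, 88.88)

z-interval (σ known):
z* = 1.282 for 80% confidence

Margin of error = z* · σ/√n = 1.282 · 13.7/√221 = 1.18

CI: (87.7 - 1.18, 87.7 + 1.18) = (86.52, 88.88)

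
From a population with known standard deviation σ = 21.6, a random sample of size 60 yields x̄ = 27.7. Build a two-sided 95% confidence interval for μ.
(22.23, 33.17)

z-interval (σ known):
z* = 1.960 for 95% confidence

Margin of error = z* · σ/√n = 1.960 · 21.6/√60 = 5.47

CI: (27.7 - 5.47, 27.7 + 5.47) = (22.23, 33.17)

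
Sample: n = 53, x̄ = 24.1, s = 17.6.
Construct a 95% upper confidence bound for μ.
μ ≤ 28.15

Upper bound (one-sided):
t* = 1.675 (one-sided for 95%)
Upper bound = x̄ + t* · s/√n = 24.1 + 1.675 · 17.6/√53 = 28.15

We are 95% confident that μ ≤ 28.15.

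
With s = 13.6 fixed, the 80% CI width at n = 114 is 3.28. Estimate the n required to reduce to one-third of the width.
n ≈ 1026

CI width ∝ 1/√n
To reduce width by factor 3, need √n to grow by 3 → need 3² = 9 times as many samples.

Current: n = 114, width = 3.28
New: n = 1026, width ≈ 1.09

Width reduced by factor of 3.28/1.09 = 3.01.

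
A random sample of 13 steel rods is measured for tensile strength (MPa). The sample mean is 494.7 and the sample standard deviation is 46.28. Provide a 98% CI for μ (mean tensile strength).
(460.29, 529.11)

t-interval (σ unknown):
df = n - 1 = 12
t* = 2.681 for 98% confidence

Margin of error = t* · s/√n = 2.681 · 46.28/√13 = 34.41

CI: (460.29, 529.11)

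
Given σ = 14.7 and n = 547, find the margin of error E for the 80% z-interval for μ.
Margin of error = 0.81

Margin of error = z* · σ/√n
= 1.282 · 14.7/√547
= 1.282 · 14.7/23.3880
= 0.81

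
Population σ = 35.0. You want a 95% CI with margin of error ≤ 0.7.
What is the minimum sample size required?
n ≥ 9604

For margin E ≤ 0.7:
n ≥ (z* · σ / E)²
n ≥ (1.960 · 35.0 / 0.7)²
n ≥ 9604.00

Minimum n = 9604 (rounding up)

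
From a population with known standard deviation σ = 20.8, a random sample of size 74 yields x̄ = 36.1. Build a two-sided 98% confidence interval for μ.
(30.48, 41.72)

z-interval (σ known):
z* = 2.326 for 98% confidence

Margin of error = z* · σ/√n = 2.326 · 20.8/√74 = 5.62

CI: (36.1 - 5.62, 36.1 + 5.62) = (30.48, 41.72)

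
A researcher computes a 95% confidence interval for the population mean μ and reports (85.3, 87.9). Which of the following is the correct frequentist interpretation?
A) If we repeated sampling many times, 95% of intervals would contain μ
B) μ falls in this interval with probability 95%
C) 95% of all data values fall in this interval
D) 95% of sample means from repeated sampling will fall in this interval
A

A) Correct — this is the frequentist long-run coverage interpretation.
B) Wrong — μ is fixed; the randomness lives in the interval, not in μ.
C) Wrong — a CI is about the parameter μ, not individual data values.
D) Wrong — coverage applies to intervals containing μ, not to future x̄ values.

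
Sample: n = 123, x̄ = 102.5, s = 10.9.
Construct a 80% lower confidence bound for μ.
μ ≥ 101.67

Lower bound (one-sided):
t* = 0.845 (one-sided for 80%)
Lower bound = x̄ - t* · s/√n = 102.5 - 0.845 · 10.9/√123 = 101.67

We are 80% confident that μ ≥ 101.67.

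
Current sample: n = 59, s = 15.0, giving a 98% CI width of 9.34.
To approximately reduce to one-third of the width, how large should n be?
n ≈ 531

CI width ∝ 1/√n
To reduce width by factor 3, need √n to grow by 3 → need 3² = 9 times as many samples.

Current: n = 59, width = 9.34
New: n = 531, width ≈ 3.04

Width reduced by factor of 9.34/3.04 = 3.07.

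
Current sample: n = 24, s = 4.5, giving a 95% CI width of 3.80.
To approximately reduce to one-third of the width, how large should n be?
n ≈ 216

CI width ∝ 1/√n
To reduce width by factor 3, need √n to grow by 3 → need 3² = 9 times as many samples.

Current: n = 24, width = 3.80
New: n = 216, width ≈ 1.21

Width reduced by factor of 3.80/1.21 = 3.14.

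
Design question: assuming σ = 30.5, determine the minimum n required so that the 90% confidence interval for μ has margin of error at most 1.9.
n ≥ 698

For margin E ≤ 1.9:
n ≥ (z* · σ / E)²
n ≥ (1.645 · 30.5 / 1.9)²
n ≥ 697.31

Minimum n = 698 (rounding up)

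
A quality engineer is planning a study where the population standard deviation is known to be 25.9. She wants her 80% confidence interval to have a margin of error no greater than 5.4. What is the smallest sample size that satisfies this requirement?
n ≥ 38

For margin E ≤ 5.4:
n ≥ (z* · σ / E)²
n ≥ (1.282 · 25.9 / 5.4)²
n ≥ 37.81

Minimum n = 38 (rounding up)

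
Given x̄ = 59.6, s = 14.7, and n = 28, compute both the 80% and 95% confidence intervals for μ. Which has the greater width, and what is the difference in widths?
95% CI is wider by 4.10

df = 27
80% CI: t* = 1.314, (55.95, 63.25), width = 2 · t* · s/√n = 7.30
95% CI: t* = 2.052, (53.90, 65.30), width = 2 · t* · s/√n = 11.40

The 95% CI is wider by 11.40 - 7.30 = 4.10.
Higher confidence requires a wider interval.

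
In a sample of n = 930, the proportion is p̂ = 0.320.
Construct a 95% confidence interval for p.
(0.290, 0.350)

Proportion CI:
SE = √(p̂(1-p̂)/n) = √(0.320 · 0.680 / 930) = 0.01530

z* = 1.960
Margin = z* · SE = 1.960 · 0.01530 = 0.0300

CI: 0.320 ± 0.0300 = (0.290, 0.350)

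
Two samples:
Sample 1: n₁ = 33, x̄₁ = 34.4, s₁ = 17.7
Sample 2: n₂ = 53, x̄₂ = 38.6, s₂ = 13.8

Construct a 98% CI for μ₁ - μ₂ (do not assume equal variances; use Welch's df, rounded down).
(-12.87, 4.47)

Difference: x̄₁ - x̄₂ = -4.20
SE = √(s₁²/n₁ + s₂²/n₂) = √(17.7²/33 + 13.8²/53) = 3.6176
df = 55.88 → 55 (Welch–Satterthwaite, rounded down)
t* = 2.396

CI: -4.20 ± 2.396 · 3.6176 = -4.20 ± 8.67 = (-12.87, 4.47)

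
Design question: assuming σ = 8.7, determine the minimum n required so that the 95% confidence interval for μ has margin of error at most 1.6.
n ≥ 114

For margin E ≤ 1.6:
n ≥ (z* · σ / E)²
n ≥ (1.960 · 8.7 / 1.6)²
n ≥ 113.58

Minimum n = 114 (rounding up)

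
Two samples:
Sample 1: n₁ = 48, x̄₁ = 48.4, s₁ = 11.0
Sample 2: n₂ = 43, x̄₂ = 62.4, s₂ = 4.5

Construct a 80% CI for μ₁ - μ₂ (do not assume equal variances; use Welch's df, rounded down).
(-16.24, -11.76)

Difference: x̄₁ - x̄₂ = -14.00
SE = √(s₁²/n₁ + s₂²/n₂) = √(11.0²/48 + 4.5²/43) = 1.7297
df = 63.71 → 63 (Welch–Satterthwaite, rounded down)
t* = 1.295

CI: -14.00 ± 1.295 · 1.7297 = -14.00 ± 2.24 = (-16.24, -11.76)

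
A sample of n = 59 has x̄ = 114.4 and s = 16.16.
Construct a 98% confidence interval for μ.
(109.37, 119.43)

t-interval (σ unknown):
df = n - 1 = 58
t* = 2.392 for 98% confidence

Margin of error = t* · s/√n = 2.392 · 16.16/√59 = 5.03

CI: (109.37, 119.43)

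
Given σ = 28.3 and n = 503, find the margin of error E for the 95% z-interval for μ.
Margin of error = 2.47

Margin of error = z* · σ/√n
= 1.960 · 28.3/√503
= 1.960 · 28.3/22.4277
= 2.47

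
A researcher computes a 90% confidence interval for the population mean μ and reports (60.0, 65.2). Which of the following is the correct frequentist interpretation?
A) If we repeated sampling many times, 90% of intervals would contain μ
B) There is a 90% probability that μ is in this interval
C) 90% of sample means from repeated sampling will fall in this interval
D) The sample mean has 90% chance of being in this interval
A

A) Correct — this is the frequentist long-run coverage interpretation.
B) Wrong — μ is fixed; the randomness lives in the interval, not in μ.
C) Wrong — coverage applies to intervals containing μ, not to future x̄ values.
D) Wrong — x̄ is observed and sits in the interval by construction.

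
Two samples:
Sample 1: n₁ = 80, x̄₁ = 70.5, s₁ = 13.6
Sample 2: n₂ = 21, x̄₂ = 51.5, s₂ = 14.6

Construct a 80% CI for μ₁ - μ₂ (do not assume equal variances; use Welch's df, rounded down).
(14.37, 23.63)

Difference: x̄₁ - x̄₂ = 19.00
SE = √(s₁²/n₁ + s₂²/n₂) = √(13.6²/80 + 14.6²/21) = 3.5302
df = 29.76 → 29 (Welch–Satterthwaite, rounded down)
t* = 1.311

CI: 19.00 ± 1.311 · 3.5302 = 19.00 ± 4.63 = (14.37, 23.63)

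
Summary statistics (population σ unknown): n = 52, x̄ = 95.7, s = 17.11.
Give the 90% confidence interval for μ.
(91.73, 99.67)

t-interval (σ unknown):
df = n - 1 = 51
t* = 1.675 for 90% confidence

Margin of error = t* · s/√n = 1.675 · 17.11/√52 = 3.97

CI: (91.73, 99.67)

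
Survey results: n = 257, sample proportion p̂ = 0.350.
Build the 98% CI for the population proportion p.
(0.281, 0.419)

Proportion CI:
SE = √(p̂(1-p̂)/n) = √(0.350 · 0.650 / 257) = 0.02975

z* = 2.326
Margin = z* · SE = 2.326 · 0.02975 = 0.0692

CI: 0.350 ± 0.0692 = (0.281, 0.419)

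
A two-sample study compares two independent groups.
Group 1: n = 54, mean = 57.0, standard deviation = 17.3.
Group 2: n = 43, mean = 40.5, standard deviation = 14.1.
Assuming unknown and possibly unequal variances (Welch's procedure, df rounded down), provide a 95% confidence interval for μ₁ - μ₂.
(10.17, 22.83)

Difference: x̄₁ - x̄₂ = 16.50
SE = √(s₁²/n₁ + s₂²/n₂) = √(17.3²/54 + 14.1²/43) = 3.1884
df = 94.94 → 94 (Welch–Satterthwaite, rounded down)
t* = 1.986

CI: 16.50 ± 1.986 · 3.1884 = 16.50 ± 6.33 = (10.17, 22.83)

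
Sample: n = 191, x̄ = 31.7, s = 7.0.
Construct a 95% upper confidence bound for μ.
μ ≤ 32.54

Upper bound (one-sided):
t* = 1.653 (one-sided for 95%)
Upper bound = x̄ + t* · s/√n = 31.7 + 1.653 · 7.0/√191 = 32.54

We are 95% confident that μ ≤ 32.54.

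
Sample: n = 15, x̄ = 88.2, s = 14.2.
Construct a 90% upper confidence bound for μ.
μ ≤ 93.13

Upper bound (one-sided):
t* = 1.345 (one-sided for 90%)
Upper bound = x̄ + t* · s/√n = 88.2 + 1.345 · 14.2/√15 = 93.13

We are 90% confident that μ ≤ 93.13.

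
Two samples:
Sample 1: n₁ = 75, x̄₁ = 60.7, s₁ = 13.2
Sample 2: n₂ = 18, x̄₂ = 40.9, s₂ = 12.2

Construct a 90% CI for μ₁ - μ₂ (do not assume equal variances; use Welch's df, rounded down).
(14.26, 25.34)

Difference: x̄₁ - x̄₂ = 19.80
SE = √(s₁²/n₁ + s₂²/n₂) = √(13.2²/75 + 12.2²/18) = 3.2545
df = 27.40 → 27 (Welch–Satterthwaite, rounded down)
t* = 1.703

CI: 19.80 ± 1.703 · 3.2545 = 19.80 ± 5.54 = (14.26, 25.34)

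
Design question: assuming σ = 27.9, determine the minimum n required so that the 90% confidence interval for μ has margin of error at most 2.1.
n ≥ 478

For margin E ≤ 2.1:
n ≥ (z* · σ / E)²
n ≥ (1.645 · 27.9 / 2.1)²
n ≥ 477.64

Minimum n = 478 (rounding up)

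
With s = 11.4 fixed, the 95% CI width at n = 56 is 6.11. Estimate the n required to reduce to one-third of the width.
n ≈ 504

CI width ∝ 1/√n
To reduce width by factor 3, need √n to grow by 3 → need 3² = 9 times as many samples.

Current: n = 56, width = 6.11
New: n = 504, width ≈ 2.00

Width reduced by factor of 6.11/2.00 = 3.06.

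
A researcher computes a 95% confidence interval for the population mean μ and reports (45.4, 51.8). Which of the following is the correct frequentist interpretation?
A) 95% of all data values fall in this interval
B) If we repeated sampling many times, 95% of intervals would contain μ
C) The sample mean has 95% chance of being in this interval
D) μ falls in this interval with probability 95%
B

A) Wrong — a CI is about the parameter μ, not individual data values.
B) Correct — this is the frequentist long-run coverage interpretation.
C) Wrong — x̄ is observed and sits in the interval by construction.
D) Wrong — μ is fixed; the randomness lives in the interval, not in μ.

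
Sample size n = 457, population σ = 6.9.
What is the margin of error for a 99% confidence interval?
Margin of error = 0.83

Margin of error = z* · σ/√n
= 2.576 · 6.9/√457
= 2.576 · 6.9/21.3776
= 0.83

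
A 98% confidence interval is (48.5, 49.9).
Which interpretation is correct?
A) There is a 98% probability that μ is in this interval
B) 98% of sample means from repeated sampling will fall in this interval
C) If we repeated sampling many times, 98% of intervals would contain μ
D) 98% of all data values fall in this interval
C

A) Wrong — μ is fixed; the randomness lives in the interval, not in μ.
B) Wrong — coverage applies to intervals containing μ, not to future x̄ values.
C) Correct — this is the frequentist long-run coverage interpretation.
D) Wrong — a CI is about the parameter μ, not individual data values.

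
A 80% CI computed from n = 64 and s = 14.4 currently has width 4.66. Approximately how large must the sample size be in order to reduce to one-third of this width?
n ≈ 576

CI width ∝ 1/√n
To reduce width by factor 3, need √n to grow by 3 → need 3² = 9 times as many samples.

Current: n = 64, width = 4.66
New: n = 576, width ≈ 1.54

Width reduced by factor of 4.66/1.54 = 3.03.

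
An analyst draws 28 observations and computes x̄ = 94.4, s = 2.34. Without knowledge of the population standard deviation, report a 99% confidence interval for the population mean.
(93.17, 95.63)

t-interval (σ unknown):
df = n - 1 = 27
t* = 2.771 for 99% confidence

Margin of error = t* · s/√n = 2.771 · 2.34/√28 = 1.23

CI: (93.17, 95.63)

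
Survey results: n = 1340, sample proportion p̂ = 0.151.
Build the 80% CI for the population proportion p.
(0.138, 0.164)

Proportion CI:
SE = √(p̂(1-p̂)/n) = √(0.151 · 0.849 / 1340) = 0.00978

z* = 1.282
Margin = z* · SE = 1.282 · 0.00978 = 0.0125

CI: 0.151 ± 0.0125 = (0.138, 0.164)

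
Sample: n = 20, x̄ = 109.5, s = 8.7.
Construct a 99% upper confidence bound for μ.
μ ≤ 114.44

Upper bound (one-sided):
t* = 2.539 (one-sided for 99%)
Upper bound = x̄ + t* · s/√n = 109.5 + 2.539 · 8.7/√20 = 114.44

We are 99% confident that μ ≤ 114.44.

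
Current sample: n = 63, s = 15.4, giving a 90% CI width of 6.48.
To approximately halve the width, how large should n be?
n ≈ 252

CI width ∝ 1/√n
To reduce width by factor 2, need √n to grow by 2 → need 2² = 4 times as many samples.

Current: n = 63, width = 6.48
New: n = 252, width ≈ 3.20

Width reduced by factor of 6.48/3.20 = 2.02.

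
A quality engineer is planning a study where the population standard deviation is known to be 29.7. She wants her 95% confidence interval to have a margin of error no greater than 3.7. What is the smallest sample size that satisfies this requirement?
n ≥ 248

For margin E ≤ 3.7:
n ≥ (z* · σ / E)²
n ≥ (1.960 · 29.7 / 3.7)²
n ≥ 247.53

Minimum n = 248 (rounding up)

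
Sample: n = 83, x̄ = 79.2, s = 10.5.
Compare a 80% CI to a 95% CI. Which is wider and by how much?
95% CI is wider by 1.60

df = 82
80% CI: t* = 1.292, (77.71, 80.69), width = 2 · t* · s/√n = 2.98
95% CI: t* = 1.989, (76.91, 81.49), width = 2 · t* · s/√n = 4.58

The 95% CI is wider by 4.58 - 2.98 = 1.60.
Higher confidence requires a wider interval.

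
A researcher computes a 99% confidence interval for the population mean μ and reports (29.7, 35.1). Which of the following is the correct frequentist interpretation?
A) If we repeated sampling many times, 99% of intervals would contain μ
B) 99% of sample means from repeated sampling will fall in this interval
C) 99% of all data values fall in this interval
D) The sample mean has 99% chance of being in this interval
A

A) Correct — this is the frequentist long-run coverage interpretation.
B) Wrong — coverage applies to intervals containing μ, not to future x̄ values.
C) Wrong — a CI is about the parameter μ, not individual data values.
D) Wrong — x̄ is observed and sits in the interval by construction.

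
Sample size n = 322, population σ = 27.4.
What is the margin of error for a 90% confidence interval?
Margin of error = 2.51

Margin of error = z* · σ/√n
= 1.645 · 27.4/√322
= 1.645 · 27.4/17.9444
= 2.51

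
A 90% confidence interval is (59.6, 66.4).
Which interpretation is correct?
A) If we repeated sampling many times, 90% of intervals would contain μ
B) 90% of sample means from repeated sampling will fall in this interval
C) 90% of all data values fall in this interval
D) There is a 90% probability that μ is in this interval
A

A) Correct — this is the frequentist long-run coverage interpretation.
B) Wrong — coverage applies to intervals containing μ, not to future x̄ values.
C) Wrong — a CI is about the parameter μ, not individual data values.
D) Wrong — μ is fixed; the randomness lives in the interval, not in μ.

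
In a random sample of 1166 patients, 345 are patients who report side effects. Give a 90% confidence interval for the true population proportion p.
(0.274, 0.318)

Proportion CI:
p̂ = 345/1166 = 0.29588
SE = √(p̂(1-p̂)/n) = √(0.29588 · 0.70412 / 1166) = 0.01337

z* = 1.645
Margin = z* · SE = 1.645 · 0.01337 = 0.0220

CI: 0.29588 ± 0.0220 = (0.274, 0.318)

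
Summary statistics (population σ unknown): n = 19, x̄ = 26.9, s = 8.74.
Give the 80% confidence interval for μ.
(24.23, 29.57)

t-interval (σ unknown):
df = n - 1 = 18
t* = 1.330 for 80% confidence

Margin of error = t* · s/√n = 1.330 · 8.74/√19 = 2.67

CI: (24.23, 29.57)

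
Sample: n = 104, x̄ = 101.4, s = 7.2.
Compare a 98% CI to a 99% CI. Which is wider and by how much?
99% CI is wider by 0.37

df = 103
98% CI: t* = 2.363, (99.73, 103.07), width = 2 · t* · s/√n = 3.34
99% CI: t* = 2.624, (99.55, 103.25), width = 2 · t* · s/√n = 3.71

The 99% CI is wider by 3.71 - 3.34 = 0.37.
Higher confidence requires a wider interval.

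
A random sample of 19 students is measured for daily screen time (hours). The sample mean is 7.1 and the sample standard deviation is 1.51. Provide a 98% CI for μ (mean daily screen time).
(6.22, 7.98)

t-interval (σ unknown):
df = n - 1 = 18
t* = 2.552 for 98% confidence

Margin of error = t* · s/√n = 2.552 · 1.51/√19 = 0.88

CI: (6.22, 7.98)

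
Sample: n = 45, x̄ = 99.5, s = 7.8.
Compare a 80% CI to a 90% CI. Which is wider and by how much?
90% CI is wider by 0.88

df = 44
80% CI: t* = 1.301, (97.99, 101.01), width = 2 · t* · s/√n = 3.03
90% CI: t* = 1.680, (97.55, 101.45), width = 2 · t* · s/√n = 3.91

The 90% CI is wider by 3.91 - 3.03 = 0.88.
Higher confidence requires a wider interval.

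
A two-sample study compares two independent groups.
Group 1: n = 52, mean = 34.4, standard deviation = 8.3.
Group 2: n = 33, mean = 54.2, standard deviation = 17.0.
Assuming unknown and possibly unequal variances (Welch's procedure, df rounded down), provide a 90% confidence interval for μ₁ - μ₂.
(-25.14, -14.46)

Difference: x̄₁ - x̄₂ = -19.80
SE = √(s₁²/n₁ + s₂²/n₂) = √(8.3²/52 + 17.0²/33) = 3.1753
df = 41.81 → 41 (Welch–Satterthwaite, rounded down)
t* = 1.683

CI: -19.80 ± 1.683 · 3.1753 = -19.80 ± 5.34 = (-25.14, -14.46)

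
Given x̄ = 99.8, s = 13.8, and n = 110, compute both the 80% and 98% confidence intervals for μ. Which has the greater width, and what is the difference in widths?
98% CI is wider by 2.82

df = 109
80% CI: t* = 1.289, (98.10, 101.50), width = 2 · t* · s/√n = 3.39
98% CI: t* = 2.361, (96.69, 102.91), width = 2 · t* · s/√n = 6.21

The 98% CI is wider by 6.21 - 3.39 = 2.82.
Higher confidence requires a wider interval.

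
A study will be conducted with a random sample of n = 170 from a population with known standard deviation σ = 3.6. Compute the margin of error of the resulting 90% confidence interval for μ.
Margin of error = 0.45

Margin of error = z* · σ/√n
= 1.645 · 3.6/√170
= 1.645 · 3.6/13.0384
= 0.45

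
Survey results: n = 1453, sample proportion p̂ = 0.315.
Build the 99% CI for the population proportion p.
(0.284, 0.346)

Proportion CI:
SE = √(p̂(1-p̂)/n) = √(0.315 · 0.685 / 1453) = 0.01219

z* = 2.576
Margin = z* · SE = 2.576 · 0.01219 = 0.0314

CI: 0.315 ± 0.0314 = (0.284, 0.346)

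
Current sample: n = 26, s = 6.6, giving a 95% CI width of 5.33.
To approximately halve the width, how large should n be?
n ≈ 104

CI width ∝ 1/√n
To reduce width by factor 2, need √n to grow by 2 → need 2² = 4 times as many samples.

Current: n = 26, width = 5.33
New: n = 104, width ≈ 2.57

Width reduced by factor of 5.33/2.57 = 2.07.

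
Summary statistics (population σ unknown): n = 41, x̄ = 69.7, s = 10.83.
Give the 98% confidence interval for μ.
(65.60, 73.80)

t-interval (σ unknown):
df = n - 1 = 40
t* = 2.423 for 98% confidence

Margin of error = t* · s/√n = 2.423 · 10.83/√41 = 4.10

CI: (65.60, 73.80)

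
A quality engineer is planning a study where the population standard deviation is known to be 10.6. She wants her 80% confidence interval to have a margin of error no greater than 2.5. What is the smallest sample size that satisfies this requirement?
n ≥ 30

For margin E ≤ 2.5:
n ≥ (z* · σ / E)²
n ≥ (1.282 · 10.6 / 2.5)²
n ≥ 29.55

Minimum n = 30 (rounding up)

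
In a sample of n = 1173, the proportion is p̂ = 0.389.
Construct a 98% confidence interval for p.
(0.356, 0.422)

Proportion CI:
SE = √(p̂(1-p̂)/n) = √(0.389 · 0.611 / 1173) = 0.01423

z* = 2.326
Margin = z* · SE = 2.326 · 0.01423 = 0.0331

CI: 0.389 ± 0.0331 = (0.356, 0.422)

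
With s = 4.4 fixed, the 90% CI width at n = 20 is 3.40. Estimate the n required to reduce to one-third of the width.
n ≈ 180

CI width ∝ 1/√n
To reduce width by factor 3, need √n to grow by 3 → need 3² = 9 times as many samples.

Current: n = 20, width = 3.40
New: n = 180, width ≈ 1.08

Width reduced by factor of 3.40/1.08 = 3.15.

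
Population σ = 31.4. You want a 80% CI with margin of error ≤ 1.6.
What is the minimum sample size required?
n ≥ 633

For margin E ≤ 1.6:
n ≥ (z* · σ / E)²
n ≥ (1.282 · 31.4 / 1.6)²
n ≥ 632.99

Minimum n = 633 (rounding up)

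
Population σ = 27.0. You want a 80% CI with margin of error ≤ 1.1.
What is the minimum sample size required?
n ≥ 991

For margin E ≤ 1.1:
n ≥ (z* · σ / E)²
n ≥ (1.282 · 27.0 / 1.1)²
n ≥ 990.19

Minimum n = 991 (rounding up)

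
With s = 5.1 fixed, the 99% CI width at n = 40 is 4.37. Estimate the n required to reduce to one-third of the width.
n ≈ 360

CI width ∝ 1/√n
To reduce width by factor 3, need √n to grow by 3 → need 3² = 9 times as many samples.

Current: n = 40, width = 4.37
New: n = 360, width ≈ 1.39

Width reduced by factor of 4.37/1.39 = 3.14.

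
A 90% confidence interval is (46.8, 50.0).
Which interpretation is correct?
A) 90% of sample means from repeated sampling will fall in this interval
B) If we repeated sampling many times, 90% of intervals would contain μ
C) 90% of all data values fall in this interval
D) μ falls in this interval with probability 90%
B

A) Wrong — coverage applies to intervals containing μ, not to future x̄ values.
B) Correct — this is the frequentist long-run coverage interpretation.
C) Wrong — a CI is about the parameter μ, not individual data values.
D) Wrong — μ is fixed; the randomness lives in the interval, not in μ.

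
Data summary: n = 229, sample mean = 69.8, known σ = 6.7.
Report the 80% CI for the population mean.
(69.23, 70.37)

z-interval (σ known):
z* = 1.282 for 80% confidence

Margin of error = z* · σ/√n = 1.282 · 6.7/√229 = 0.57

CI: (69.8 - 0.57, 69.8 + 0.57) = (69.23, 70.37)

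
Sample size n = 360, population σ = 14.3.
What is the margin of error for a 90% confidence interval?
Margin of error = 1.24

Margin of error = z* · σ/√n
= 1.645 · 14.3/√360
= 1.645 · 14.3/18.9737
= 1.24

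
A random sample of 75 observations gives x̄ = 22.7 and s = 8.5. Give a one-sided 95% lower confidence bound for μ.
μ ≥ 21.06

Lower bound (one-sided):
t* = 1.666 (one-sided for 95%)
Lower bound = x̄ - t* · s/√n = 22.7 - 1.666 · 8.5/√75 = 21.06

We are 95% confident that μ ≥ 21.06.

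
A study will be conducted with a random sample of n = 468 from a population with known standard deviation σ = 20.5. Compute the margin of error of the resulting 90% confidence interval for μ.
Margin of error = 1.56

Margin of error = z* · σ/√n
= 1.645 · 20.5/√468
= 1.645 · 20.5/21.6333
= 1.56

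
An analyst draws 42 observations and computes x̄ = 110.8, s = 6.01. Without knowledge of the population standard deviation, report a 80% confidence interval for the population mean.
(109.59, 112.01)

t-interval (σ unknown):
df = n - 1 = 41
t* = 1.303 for 80% confidence

Margin of error = t* · s/√n = 1.303 · 6.01/√42 = 1.21

CI: (109.59, 112.01)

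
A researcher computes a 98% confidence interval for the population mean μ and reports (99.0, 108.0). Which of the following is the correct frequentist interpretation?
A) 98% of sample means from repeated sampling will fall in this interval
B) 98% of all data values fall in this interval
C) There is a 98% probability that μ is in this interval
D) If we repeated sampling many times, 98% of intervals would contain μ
D

A) Wrong — coverage applies to intervals containing μ, not to future x̄ values.
B) Wrong — a CI is about the parameter μ, not individual data values.
C) Wrong — μ is fixed; the randomness lives in the interval, not in μ.
D) Correct — this is the frequentist long-run coverage interpretation.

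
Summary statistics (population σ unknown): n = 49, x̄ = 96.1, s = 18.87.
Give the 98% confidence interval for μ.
(89.61, 102.59)

t-interval (σ unknown):
df = n - 1 = 48
t* = 2.407 for 98% confidence

Margin of error = t* · s/√n = 2.407 · 18.87/√49 = 6.49

CI: (89.61, 102.59)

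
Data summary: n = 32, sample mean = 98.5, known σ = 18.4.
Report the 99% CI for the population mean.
(90.12, 106.88)

z-interval (σ known):
z* = 2.576 for 99% confidence

Margin of error = z* · σ/√n = 2.576 · 18.4/√32 = 8.38

CI: (98.5 - 8.38, 98.5 + 8.38) = (90.12, 106.88)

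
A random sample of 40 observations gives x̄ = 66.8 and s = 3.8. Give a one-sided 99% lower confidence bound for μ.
μ ≥ 65.34

Lower bound (one-sided):
t* = 2.426 (one-sided for 99%)
Lower bound = x̄ - t* · s/√n = 66.8 - 2.426 · 3.8/√40 = 65.34

We are 99% confident that μ ≥ 65.34.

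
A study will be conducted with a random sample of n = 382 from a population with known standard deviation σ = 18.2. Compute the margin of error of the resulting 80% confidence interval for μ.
Margin of error = 1.19

Margin of error = z* · σ/√n
= 1.282 · 18.2/√382
= 1.282 · 18.2/19.5448
= 1.19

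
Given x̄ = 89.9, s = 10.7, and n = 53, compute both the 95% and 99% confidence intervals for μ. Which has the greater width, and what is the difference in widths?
99% CI is wider by 1.96

df = 52
95% CI: t* = 2.007, (86.95, 92.85), width = 2 · t* · s/√n = 5.90
99% CI: t* = 2.674, (85.97, 93.83), width = 2 · t* · s/√n = 7.86

The 99% CI is wider by 7.86 - 5.90 = 1.96.
Higher confidence requires a wider interval.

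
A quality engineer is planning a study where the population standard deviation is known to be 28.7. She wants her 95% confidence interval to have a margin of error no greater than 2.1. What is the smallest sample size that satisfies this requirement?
n ≥ 718

For margin E ≤ 2.1:
n ≥ (z* · σ / E)²
n ≥ (1.960 · 28.7 / 2.1)²
n ≥ 717.53

Minimum n = 718 (rounding up)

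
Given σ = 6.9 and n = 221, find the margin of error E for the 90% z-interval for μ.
Margin of error = 0.76

Margin of error = z* · σ/√n
= 1.645 · 6.9/√221
= 1.645 · 6.9/14.8661
= 0.76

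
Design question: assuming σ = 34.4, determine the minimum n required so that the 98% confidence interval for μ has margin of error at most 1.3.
n ≥ 3789

For margin E ≤ 1.3:
n ≥ (z* · σ / E)²
n ≥ (2.326 · 34.4 / 1.3)²
n ≥ 3788.35

Minimum n = 3789 (rounding up)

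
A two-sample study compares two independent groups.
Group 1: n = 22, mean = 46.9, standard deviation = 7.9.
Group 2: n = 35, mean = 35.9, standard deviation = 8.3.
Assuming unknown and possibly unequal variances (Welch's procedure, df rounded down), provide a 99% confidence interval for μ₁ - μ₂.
(5.11, 16.89)

Difference: x̄₁ - x̄₂ = 11.00
SE = √(s₁²/n₁ + s₂²/n₂) = √(7.9²/22 + 8.3²/35) = 2.1921
df = 46.44 → 46 (Welch–Satterthwaite, rounded down)
t* = 2.687

CI: 11.00 ± 2.687 · 2.1921 = 11.00 ± 5.89 = (5.11, 16.89)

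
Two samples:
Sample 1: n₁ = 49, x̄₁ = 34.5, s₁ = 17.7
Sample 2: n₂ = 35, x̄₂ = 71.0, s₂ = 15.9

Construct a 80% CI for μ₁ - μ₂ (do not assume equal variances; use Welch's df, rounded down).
(-41.27, -31.73)

Difference: x̄₁ - x̄₂ = -36.50
SE = √(s₁²/n₁ + s₂²/n₂) = √(17.7²/49 + 15.9²/35) = 3.6901
df = 77.71 → 77 (Welch–Satterthwaite, rounded down)
t* = 1.293

CI: -36.50 ± 1.293 · 3.6901 = -36.50 ± 4.77 = (-41.27, -31.73)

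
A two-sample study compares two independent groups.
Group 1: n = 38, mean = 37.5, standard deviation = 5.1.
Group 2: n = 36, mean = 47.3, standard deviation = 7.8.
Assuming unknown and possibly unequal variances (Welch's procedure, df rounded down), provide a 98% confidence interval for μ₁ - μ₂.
(-13.48, -6.12)

Difference: x̄₁ - x̄₂ = -9.80
SE = √(s₁²/n₁ + s₂²/n₂) = √(5.1²/38 + 7.8²/36) = 1.5409
df = 59.81 → 59 (Welch–Satterthwaite, rounded down)
t* = 2.391

CI: -9.80 ± 2.391 · 1.5409 = -9.80 ± 3.68 = (-13.48, -6.12)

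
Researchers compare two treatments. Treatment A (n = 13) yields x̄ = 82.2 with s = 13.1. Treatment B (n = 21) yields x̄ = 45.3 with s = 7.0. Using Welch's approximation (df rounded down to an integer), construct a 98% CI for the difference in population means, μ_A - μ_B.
(26.72, 47.08)

Difference: x̄₁ - x̄₂ = 36.90
SE = √(s₁²/n₁ + s₂²/n₂) = √(13.1²/13 + 7.0²/21) = 3.9413
df = 16.31 → 16 (Welch–Satterthwaite, rounded down)
t* = 2.583

CI: 36.90 ± 2.583 · 3.9413 = 36.90 ± 10.18 = (26.72, 47.08)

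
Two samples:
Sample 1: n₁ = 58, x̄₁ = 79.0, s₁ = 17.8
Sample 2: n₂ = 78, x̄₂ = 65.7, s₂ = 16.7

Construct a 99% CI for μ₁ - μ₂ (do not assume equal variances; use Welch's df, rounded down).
(5.43, 21.17)

Difference: x̄₁ - x̄₂ = 13.30
SE = √(s₁²/n₁ + s₂²/n₂) = √(17.8²/58 + 16.7²/78) = 3.0064
df = 118.47 → 118 (Welch–Satterthwaite, rounded down)
t* = 2.618

CI: 13.30 ± 2.618 · 3.0064 = 13.30 ± 7.87 = (5.43, 21.17)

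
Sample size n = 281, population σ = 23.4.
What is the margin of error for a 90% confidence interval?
Margin of error = 2.30

Margin of error = z* · σ/√n
= 1.645 · 23.4/√281
= 1.645 · 23.4/16.7631
= 2.30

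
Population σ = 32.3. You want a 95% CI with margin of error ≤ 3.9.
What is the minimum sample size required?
n ≥ 264

For margin E ≤ 3.9:
n ≥ (z* · σ / E)²
n ≥ (1.960 · 32.3 / 3.9)²
n ≥ 263.50

Minimum n = 264 (rounding up)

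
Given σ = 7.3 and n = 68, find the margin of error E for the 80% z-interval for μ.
Margin of error = 1.13

Margin of error = z* · σ/√n
= 1.282 · 7.3/√68
= 1.282 · 7.3/8.2462
= 1.13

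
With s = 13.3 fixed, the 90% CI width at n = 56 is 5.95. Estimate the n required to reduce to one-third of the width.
n ≈ 504

CI width ∝ 1/√n
To reduce width by factor 3, need √n to grow by 3 → need 3² = 9 times as many samples.

Current: n = 56, width = 5.95
New: n = 504, width ≈ 1.95

Width reduced by factor of 5.95/1.95 = 3.05.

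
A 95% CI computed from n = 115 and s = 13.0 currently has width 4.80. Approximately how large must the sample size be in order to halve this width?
n ≈ 460

CI width ∝ 1/√n
To reduce width by factor 2, need √n to grow by 2 → need 2² = 4 times as many samples.

Current: n = 115, width = 4.80
New: n = 460, width ≈ 2.38

Width reduced by factor of 4.80/2.38 = 2.02.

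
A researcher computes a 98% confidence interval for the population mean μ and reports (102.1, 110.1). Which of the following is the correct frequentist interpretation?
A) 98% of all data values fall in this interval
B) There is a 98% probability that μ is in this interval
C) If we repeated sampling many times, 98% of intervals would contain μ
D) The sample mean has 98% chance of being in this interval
C

A) Wrong — a CI is about the parameter μ, not individual data values.
B) Wrong — μ is fixed; the randomness lives in the interval, not in μ.
C) Correct — this is the frequentist long-run coverage interpretation.
D) Wrong — x̄ is observed and sits in the interval by construction.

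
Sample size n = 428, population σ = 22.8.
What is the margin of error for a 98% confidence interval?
Margin of error = 2.56

Margin of error = z* · σ/√n
= 2.326 · 22.8/√428
= 2.326 · 22.8/20.6882
= 2.56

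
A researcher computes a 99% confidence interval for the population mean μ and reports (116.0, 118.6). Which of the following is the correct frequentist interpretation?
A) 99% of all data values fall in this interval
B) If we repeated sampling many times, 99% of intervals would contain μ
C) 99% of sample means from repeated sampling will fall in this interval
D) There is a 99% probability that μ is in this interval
B

A) Wrong — a CI is about the parameter μ, not individual data values.
B) Correct — this is the frequentist long-run coverage interpretation.
C) Wrong — coverage applies to intervals containing μ, not to future x̄ values.
D) Wrong — μ is fixed; the randomness lives in the interval, not in μ.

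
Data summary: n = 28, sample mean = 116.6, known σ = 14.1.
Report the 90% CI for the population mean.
(112.22, 120.98)

z-interval (σ known):
z* = 1.645 for 90% confidence

Margin of error = z* · σ/√n = 1.645 · 14.1/√28 = 4.38

CI: (116.6 - 4.38, 116.6 + 4.38) = (112.22, 120.98)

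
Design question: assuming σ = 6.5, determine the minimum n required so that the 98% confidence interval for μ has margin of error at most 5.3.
n ≥ 9

For margin E ≤ 5.3:
n ≥ (z* · σ / E)²
n ≥ (2.326 · 6.5 / 5.3)²
n ≥ 8.14

Minimum n = 9 (rounding up)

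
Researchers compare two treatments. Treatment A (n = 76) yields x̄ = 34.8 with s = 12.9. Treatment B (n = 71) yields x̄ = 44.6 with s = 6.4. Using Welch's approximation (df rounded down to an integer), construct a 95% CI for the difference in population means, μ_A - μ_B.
(-13.10, -6.50)

Difference: x̄₁ - x̄₂ = -9.80
SE = √(s₁²/n₁ + s₂²/n₂) = √(12.9²/76 + 6.4²/71) = 1.6633
df = 111.44 → 111 (Welch–Satterthwaite, rounded down)
t* = 1.982

CI: -9.80 ± 1.982 · 1.6633 = -9.80 ± 3.30 = (-13.10, -6.50)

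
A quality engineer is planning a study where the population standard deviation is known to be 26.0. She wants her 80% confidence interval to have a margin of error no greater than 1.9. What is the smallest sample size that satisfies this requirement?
n ≥ 308

For margin E ≤ 1.9:
n ≥ (z* · σ / E)²
n ≥ (1.282 · 26.0 / 1.9)²
n ≥ 307.76

Minimum n = 308 (rounding up)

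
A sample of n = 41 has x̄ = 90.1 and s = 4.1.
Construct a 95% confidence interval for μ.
(88.81, 91.39)

t-interval (σ unknown):
df = n - 1 = 40
t* = 2.021 for 95% confidence

Margin of error = t* · s/√n = 2.021 · 4.1/√41 = 1.29

CI: (88.81, 91.39)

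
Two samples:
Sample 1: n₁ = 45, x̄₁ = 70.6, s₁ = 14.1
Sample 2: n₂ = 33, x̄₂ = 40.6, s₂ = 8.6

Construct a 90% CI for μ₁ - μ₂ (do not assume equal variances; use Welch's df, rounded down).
(25.70, 34.30)

Difference: x̄₁ - x̄₂ = 30.00
SE = √(s₁²/n₁ + s₂²/n₂) = √(14.1²/45 + 8.6²/33) = 2.5805
df = 73.84 → 73 (Welch–Satterthwaite, rounded down)
t* = 1.666

CI: 30.00 ± 1.666 · 2.5805 = 30.00 ± 4.30 = (25.70, 34.30)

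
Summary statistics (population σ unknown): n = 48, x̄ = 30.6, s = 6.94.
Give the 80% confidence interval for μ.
(29.30, 31.90)

t-interval (σ unknown):
df = n - 1 = 47
t* = 1.300 for 80% confidence

Margin of error = t* · s/√n = 1.300 · 6.94/√48 = 1.30

CI: (29.30, 31.90)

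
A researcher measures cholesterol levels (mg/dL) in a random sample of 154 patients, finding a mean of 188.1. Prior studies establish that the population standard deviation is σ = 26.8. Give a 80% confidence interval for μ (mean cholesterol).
(185.33, 190.87)

z-interval (σ known):
z* = 1.282 for 80% confidence

Margin of error = z* · σ/√n = 1.282 · 26.8/√154 = 2.77

CI: (188.1 - 2.77, 188.1 + 2.77) = (185.33, 190.87)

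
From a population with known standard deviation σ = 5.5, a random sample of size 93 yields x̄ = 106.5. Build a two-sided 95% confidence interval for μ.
(105.38, 107.62)

z-interval (σ known):
z* = 1.960 for 95% confidence

Margin of error = z* · σ/√n = 1.960 · 5.5/√93 = 1.12

CI: (106.5 - 1.12, 106.5 + 1.12) = (105.38, 107.62)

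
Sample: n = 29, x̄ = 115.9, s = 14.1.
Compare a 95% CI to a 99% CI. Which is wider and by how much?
99% CI is wider by 3.75

df = 28
95% CI: t* = 2.048, (110.54, 121.26), width = 2 · t* · s/√n = 10.72
99% CI: t* = 2.763, (108.67, 123.13), width = 2 · t* · s/√n = 14.47

The 99% CI is wider by 14.47 - 10.72 = 3.75.
Higher confidence requires a wider interval.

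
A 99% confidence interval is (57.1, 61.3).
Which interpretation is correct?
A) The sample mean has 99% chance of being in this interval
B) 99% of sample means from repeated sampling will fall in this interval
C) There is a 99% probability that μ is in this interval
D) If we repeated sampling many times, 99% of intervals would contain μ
D

A) Wrong — x̄ is observed and sits in the interval by construction.
B) Wrong — coverage applies to intervals containing μ, not to future x̄ values.
C) Wrong — μ is fixed; the randomness lives in the interval, not in μ.
D) Correct — this is the frequentist long-run coverage interpretation.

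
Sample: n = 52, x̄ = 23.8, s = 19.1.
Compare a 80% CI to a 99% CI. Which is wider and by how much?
99% CI is wider by 7.30

df = 51
80% CI: t* = 1.298, (20.36, 27.24), width = 2 · t* · s/√n = 6.88
99% CI: t* = 2.676, (16.71, 30.89), width = 2 · t* · s/√n = 14.18

The 99% CI is wider by 14.18 - 6.88 = 7.30.
Higher confidence requires a wider interval.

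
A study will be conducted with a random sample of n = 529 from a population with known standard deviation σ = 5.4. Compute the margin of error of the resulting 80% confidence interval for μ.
Margin of error = 0.30

Margin of error = z* · σ/√n
= 1.282 · 5.4/√529
= 1.282 · 5.4/23.0000
= 0.30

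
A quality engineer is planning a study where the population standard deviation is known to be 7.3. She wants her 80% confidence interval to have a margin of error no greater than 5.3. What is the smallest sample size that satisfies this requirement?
n ≥ 4

For margin E ≤ 5.3:
n ≥ (z* · σ / E)²
n ≥ (1.282 · 7.3 / 5.3)²
n ≥ 3.12

Minimum n = 4 (rounding up)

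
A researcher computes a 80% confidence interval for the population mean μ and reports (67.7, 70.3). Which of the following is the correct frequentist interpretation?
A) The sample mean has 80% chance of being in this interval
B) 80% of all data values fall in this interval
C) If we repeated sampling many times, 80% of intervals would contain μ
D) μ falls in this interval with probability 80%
C

A) Wrong — x̄ is observed and sits in the interval by construction.
B) Wrong — a CI is about the parameter μ, not individual data values.
C) Correct — this is the frequentist long-run coverage interpretation.
D) Wrong — μ is fixed; the randomness lives in the interval, not in μ.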